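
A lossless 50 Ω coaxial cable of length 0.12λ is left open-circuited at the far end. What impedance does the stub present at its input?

Z_in ≈ −j53.2 Ω

βl = 2π × 0.12 = 43.2°
tan(βl) = 0.939
For an open-circuited stub, Z_in = −jZ_0·cot(βl) = −jZ_0/tan(βl)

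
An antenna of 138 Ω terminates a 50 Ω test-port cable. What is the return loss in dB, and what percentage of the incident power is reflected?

RL ≈ 6.59 dB; 21.9% of incident power reflected

Γ = (138 − 50)/(138 + 50) = 0.468
RL = −20·log₁₀(0.468) = 6.59 dB
P_refl/P_inc = |Γ|² = 0.219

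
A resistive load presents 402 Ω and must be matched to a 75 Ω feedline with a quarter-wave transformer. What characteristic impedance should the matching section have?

Z_qwt ≈ 174 Ω

Z_qwt = √(Z_0·R_L) = √(75 × 402) = √30150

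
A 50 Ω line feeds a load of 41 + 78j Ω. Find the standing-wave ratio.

VSWR ≈ 4.8

Γ = (Z_L − Z_0)/(Z_L + Z_0) = (-9 + j78)/(91 + j78)
|Γ| = 78.5/120 = 0.655
VSWR = (1 + |Γ|)/(1 − |Γ|) = 1.66/0.345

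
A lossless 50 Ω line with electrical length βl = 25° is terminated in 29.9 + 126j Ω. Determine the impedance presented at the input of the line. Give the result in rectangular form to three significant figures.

Z_in ≈ 336 − j318 Ω

tan(βl) = tan(25°) = 0.466
Z_in = Z_0·(Z_L + jZ_0·tanβl)/(Z_0 + jZ_L·tanβl)
     = 50·(29.9 + j149)/(-8.75 + j13.9)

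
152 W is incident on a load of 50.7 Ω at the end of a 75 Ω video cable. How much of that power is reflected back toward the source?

Γ = (50.7 − 75)/(50.7 + 75) = -0.193
|Γ|² = 0.0374
P_refl = |Γ|²·P_inc = 5.68 W, P_del = (1 − |Γ|²)·P_inc = 146 W

P_reflected ≈ 5.68 W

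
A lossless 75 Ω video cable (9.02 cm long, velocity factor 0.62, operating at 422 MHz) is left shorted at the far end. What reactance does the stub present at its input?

X_in ≈ 256 Ω (inductive)

λ = v/f = 0.62·c / 422 MHz = 0.441 m
βl = 2π·l/λ = 2π × 0.205 = 73.7°
tan(βl) = 3.41
For a shorted stub, Z_in = jZ_0·tan(βl)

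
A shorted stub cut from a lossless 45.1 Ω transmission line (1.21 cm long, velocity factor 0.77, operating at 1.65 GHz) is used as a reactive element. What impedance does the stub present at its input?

λ = v/f = 0.77·c / 1.65 GHz = 0.14 m
βl = 2π·l/λ = 2π × 0.0864 = 31.1°
tan(βl) = 0.604
For a shorted stub, Z_in = jZ_0·tan(βl)

Z_in ≈ +j27.2 Ω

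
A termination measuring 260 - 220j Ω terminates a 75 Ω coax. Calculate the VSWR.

VSWR ≈ 6.07

Γ = (Z_L − Z_0)/(Z_L + Z_0) = (185 − j220)/(335 − j220)
|Γ| = 287/401 = 0.717
VSWR = (1 + |Γ|)/(1 − |Γ|) = 1.72/0.283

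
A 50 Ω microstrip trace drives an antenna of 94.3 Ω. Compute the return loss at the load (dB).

RL ≈ 10.3 dB

Γ = (94.3 − 50)/(94.3 + 50) = 0.307
RL = −20·log₁₀|Γ| = −20·log₁₀(0.307)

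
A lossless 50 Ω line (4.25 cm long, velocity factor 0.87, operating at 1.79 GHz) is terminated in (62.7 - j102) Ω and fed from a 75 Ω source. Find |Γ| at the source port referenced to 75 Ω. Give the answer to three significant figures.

|Γ| ≈ 0.728

λ = v/f = 0.87·c / 1.79 GHz = 0.146 m
βl = 2π·l/λ = 2π × 0.291 = 105°
tan(βl) = -3.75
Z_in = Z_0·(Z_L + jZ_0·tanβl)/(Z_0 + jZ_L·tanβl) = 14.2 + j33.5 Ω
Γ_s = (Z_in − Z_s)/(Z_in + Z_s) = (-60.8 + j33.5)/(89.2 + j33.5), |Γ_s| = 0.728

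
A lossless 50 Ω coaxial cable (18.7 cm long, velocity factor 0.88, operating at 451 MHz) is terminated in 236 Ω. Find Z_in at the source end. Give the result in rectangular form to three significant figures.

Z_in ≈ 12.8 + j22.1 Ω

λ = v/f = 0.88·c / 451 MHz = 0.585 m
βl = 2π·l/λ = 2π × 0.319 = 115°
tan(βl) = tan(115°) = -2.14
Z_in = Z_0·(Z_L + jZ_0·tanβl)/(Z_0 + jZ_L·tanβl)
     = 50·(236 − j107)/(50 − j506)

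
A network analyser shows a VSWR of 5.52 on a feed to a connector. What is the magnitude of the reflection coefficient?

|Γ| ≈ 0.693

|Γ| = (S − 1)/(S + 1) = (5.52 − 1)/(5.52 + 1) = 4.52/6.52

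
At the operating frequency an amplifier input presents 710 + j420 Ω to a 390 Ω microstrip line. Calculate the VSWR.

VSWR ≈ 2.63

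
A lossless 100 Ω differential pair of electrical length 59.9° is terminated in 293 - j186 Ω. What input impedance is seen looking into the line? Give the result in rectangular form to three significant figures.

tan(βl) = tan(59.9°) = 1.73
Z_in = Z_0·(Z_L + jZ_0·tanβl)/(Z_0 + jZ_L·tanβl)
     = 100·(293 − j13.5)/(421 + j505)

Z_in ≈ 26.9 − j35.5 Ω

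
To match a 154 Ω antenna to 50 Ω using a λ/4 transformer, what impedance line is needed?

Z_qwt = √(Z_0·R_L) = √(50 × 154) = √7700

Z_qwt ≈ 87.7 Ω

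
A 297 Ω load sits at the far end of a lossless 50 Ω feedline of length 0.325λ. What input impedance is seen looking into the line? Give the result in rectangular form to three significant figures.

βl = 2π × 0.325 = 117°
tan(βl) = tan(117°) = -1.96
Z_in = Z_0·(Z_L + jZ_0·tanβl)/(Z_0 + jZ_L·tanβl)
     = 50·(297 − j98.1)/(50 − j583)

Z_in ≈ 10.5 + j24.6 Ω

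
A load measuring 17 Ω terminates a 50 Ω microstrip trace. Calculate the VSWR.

VSWR ≈ 2.94

Γ = (17 − 50)/(17 + 50) = -0.493
VSWR = (1 + 0.493)/(1 − 0.493)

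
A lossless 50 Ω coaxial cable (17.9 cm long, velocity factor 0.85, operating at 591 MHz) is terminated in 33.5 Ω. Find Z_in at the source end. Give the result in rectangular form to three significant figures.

λ = v/f = 0.85·c / 591 MHz = 0.431 m
βl = 2π·l/λ = 2π × 0.415 = 149°
tan(βl) = tan(149°) = -0.593
Z_in = Z_0·(Z_L + jZ_0·tanβl)/(Z_0 + jZ_L·tanβl)
     = 50·(33.5 − j29.6)/(50 − j19.9)

Z_in ≈ 39.1 − j14.1 Ω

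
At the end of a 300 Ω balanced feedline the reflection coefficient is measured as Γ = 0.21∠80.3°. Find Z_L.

Z_L = Z_0·(1 + Γ)/(1 − Γ) = 300·(1.04 + j0.207)/(0.965 − j0.207)

Z_L ≈ 295 + j128 Ω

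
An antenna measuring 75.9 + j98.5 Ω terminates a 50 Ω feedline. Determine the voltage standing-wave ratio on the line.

VSWR ≈ 4.51

Γ = (Z_L − Z_0)/(Z_L + Z_0) = (25.9 + j98.5)/(125.9 + j98.5)
|Γ| = 102/160 = 0.637
VSWR = (1 + |Γ|)/(1 − |Γ|) = 1.64/0.363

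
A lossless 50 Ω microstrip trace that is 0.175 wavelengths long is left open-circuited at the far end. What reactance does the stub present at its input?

X_in ≈ -25.5 Ω (capacitive)

βl = 2π × 0.175 = 63°
tan(βl) = 1.96
For an open-circuited stub, Z_in = −jZ_0·cot(βl) = −jZ_0/tan(βl)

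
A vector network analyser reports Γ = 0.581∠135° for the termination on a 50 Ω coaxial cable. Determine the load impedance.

Z_L = Z_0·(1 + Γ)/(1 − Γ) = 50·(0.589 + j0.411)/(1.41 − j0.411)

Z_L ≈ 15.3 + j19 Ω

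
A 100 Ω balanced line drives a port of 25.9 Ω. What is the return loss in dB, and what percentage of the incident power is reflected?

RL ≈ 4.6 dB; 34.6% of incident power reflected

Γ = (25.9 − 100)/(25.9 + 100) = -0.589
RL = −20·log₁₀(0.589) = 4.6 dB
P_refl/P_inc = |Γ|² = 0.346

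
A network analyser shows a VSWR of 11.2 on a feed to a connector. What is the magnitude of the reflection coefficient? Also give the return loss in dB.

|Γ| ≈ 0.836; return loss ≈ 1.56 dB

|Γ| = (S − 1)/(S + 1) = (11.2 − 1)/(11.2 + 1) = 10.2/12.2
RL = −20·log₁₀|Γ| = −20·log₁₀(0.836)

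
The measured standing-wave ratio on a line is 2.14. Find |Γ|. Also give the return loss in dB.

|Γ| ≈ 0.363; return loss ≈ 8.8 dB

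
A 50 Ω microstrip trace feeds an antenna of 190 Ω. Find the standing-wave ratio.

Γ = (190 − 50)/(190 + 50) = 0.583
VSWR = (1 + 0.583)/(1 − 0.583)

VSWR ≈ 3.8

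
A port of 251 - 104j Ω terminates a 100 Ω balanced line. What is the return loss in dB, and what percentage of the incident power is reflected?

RL ≈ 6.01 dB; 25.1% of incident power reflected

Γ = (151 − j104)/(351 − j104), |Γ| = 0.501
RL = −20·log₁₀(0.501) = 6.01 dB
P_refl/P_inc = |Γ|² = 0.251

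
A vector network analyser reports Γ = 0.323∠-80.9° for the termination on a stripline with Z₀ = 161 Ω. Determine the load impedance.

Z_L = Z_0·(1 + Γ)/(1 − Γ) = 161·(1.05 − j0.319)/(0.949 + j0.319)

Z_L ≈ 144 − j102 Ω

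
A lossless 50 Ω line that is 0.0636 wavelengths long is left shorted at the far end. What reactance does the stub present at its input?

X_in ≈ 21.1 Ω (inductive)

βl = 2π × 0.0636 = 22.9°
tan(βl) = 0.422
For a shorted stub, Z_in = jZ_0·tan(βl)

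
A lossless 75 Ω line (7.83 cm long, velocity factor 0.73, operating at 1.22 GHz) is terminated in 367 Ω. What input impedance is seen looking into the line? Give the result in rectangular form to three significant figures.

Z_in ≈ 81.7 + j138 Ω

λ = v/f = 0.73·c / 1.22 GHz = 0.18 m
βl = 2π·l/λ = 2π × 0.436 = 157°
tan(βl) = tan(157°) = -0.424
Z_in = Z_0·(Z_L + jZ_0·tanβl)/(Z_0 + jZ_L·tanβl)
     = 75·(367 − j31.8)/(75 − j156)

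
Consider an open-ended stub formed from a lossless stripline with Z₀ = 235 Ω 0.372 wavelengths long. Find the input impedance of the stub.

βl = 2π × 0.372 = 134°
tan(βl) = -1.04
For an open-ended stub, Z_in = −jZ_0·cot(βl) = −jZ_0/tan(βl)

Z_in ≈ +j226 Ω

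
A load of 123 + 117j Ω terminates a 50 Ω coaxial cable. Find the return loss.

Γ = (73 + j117)/(173 + j117), |Γ| = 0.66
RL = −20·log₁₀|Γ| = −20·log₁₀(0.66)

RL ≈ 3.61 dB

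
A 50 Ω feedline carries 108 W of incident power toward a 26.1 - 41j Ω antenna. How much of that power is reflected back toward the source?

|Γ| = |(-23.9 − j41)/(76.1 − j41)| = 0.549
|Γ|² = 0.301
P_refl = |Γ|²·P_inc = 32.6 W, P_del = (1 − |Γ|²)·P_inc = 75.4 W

P_reflected ≈ 32.6 W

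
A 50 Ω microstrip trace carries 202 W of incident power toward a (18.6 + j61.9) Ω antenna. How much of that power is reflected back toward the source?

|Γ| = |(-31.4 + j61.9)/(68.6 + j61.9)| = 0.751
|Γ|² = 0.564
P_refl = |Γ|²·P_inc = 114 W, P_del = (1 − |Γ|²)·P_inc = 88 W

P_reflected ≈ 114 W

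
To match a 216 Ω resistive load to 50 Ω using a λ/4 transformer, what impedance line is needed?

Z_qwt ≈ 104 Ω

Z_qwt = √(Z_0·R_L) = √(50 × 216) = √10800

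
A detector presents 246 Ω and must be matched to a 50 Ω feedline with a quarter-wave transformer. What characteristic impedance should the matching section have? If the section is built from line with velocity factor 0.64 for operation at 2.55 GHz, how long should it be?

Z_qwt ≈ 111 Ω; length ≈ 1.88 cm

Z_qwt = √(Z_0·R_L) = √(50 × 246) = √12300
λ = 0.64·c/f = 0.0753 m, so l = λ/4 = 0.0188 m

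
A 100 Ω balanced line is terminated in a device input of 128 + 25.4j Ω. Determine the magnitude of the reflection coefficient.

|Γ| ≈ 0.165

Γ = (Z_L − Z_0)/(Z_L + Z_0) = (28 + j25.4)/(228 + j25.4)
|Γ| = 37.8/229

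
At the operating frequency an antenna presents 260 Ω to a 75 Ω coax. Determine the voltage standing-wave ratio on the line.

VSWR ≈ 3.47

Γ = (260 − 75)/(260 + 75) = 0.552
VSWR = (1 + 0.552)/(1 − 0.552)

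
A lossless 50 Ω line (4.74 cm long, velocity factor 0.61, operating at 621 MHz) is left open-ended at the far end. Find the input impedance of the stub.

λ = v/f = 0.61·c / 621 MHz = 0.295 m
βl = 2π·l/λ = 2π × 0.161 = 57.9°
tan(βl) = 1.59
For an open-ended stub, Z_in = −jZ_0·cot(βl) = −jZ_0/tan(βl)

Z_in ≈ −j31.4 Ω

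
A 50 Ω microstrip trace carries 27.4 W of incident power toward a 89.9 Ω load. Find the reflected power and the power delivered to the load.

Γ = (89.9 − 50)/(89.9 + 50) = 0.285
|Γ|² = 0.0813
P_refl = |Γ|²·P_inc = 2.23 W, P_del = (1 − |Γ|²)·P_inc = 25.2 W

P_reflected ≈ 2.23 W; P_delivered ≈ 25.2 W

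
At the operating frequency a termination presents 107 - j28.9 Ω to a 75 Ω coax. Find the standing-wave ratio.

VSWR ≈ 1.61

Γ = (Z_L − Z_0)/(Z_L + Z_0) = (32 − j28.9)/(182 − j28.9)
|Γ| = 43.1/184 = 0.234
VSWR = (1 + |Γ|)/(1 − |Γ|) = 1.23/0.766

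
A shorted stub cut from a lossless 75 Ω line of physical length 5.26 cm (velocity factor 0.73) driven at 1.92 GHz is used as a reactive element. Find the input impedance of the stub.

Z_in ≈ −j18.7 Ω

λ = v/f = 0.73·c / 1.92 GHz = 0.114 m
βl = 2π·l/λ = 2π × 0.461 = 166°
tan(βl) = -0.249
For a shorted stub, Z_in = jZ_0·tan(βl)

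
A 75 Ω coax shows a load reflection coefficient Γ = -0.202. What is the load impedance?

Z_L ≈ 49.8 Ω

Z_L = Z_0·(1 + Γ)/(1 − Γ) = 75·(0.798)/(1.2)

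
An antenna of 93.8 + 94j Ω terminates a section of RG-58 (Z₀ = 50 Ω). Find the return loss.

Γ = (43.8 + j94)/(143.8 + j94), |Γ| = 0.604
RL = −20·log₁₀|Γ| = −20·log₁₀(0.604)

RL ≈ 4.38 dB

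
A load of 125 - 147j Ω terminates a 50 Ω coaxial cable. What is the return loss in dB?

RL ≈ 2.83 dB

Γ = (75 − j147)/(175 − j147), |Γ| = 0.722
RL = −20·log₁₀|Γ| = −20·log₁₀(0.722)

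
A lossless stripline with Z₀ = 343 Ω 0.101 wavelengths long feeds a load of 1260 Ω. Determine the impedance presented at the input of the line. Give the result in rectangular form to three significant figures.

Z_in ≈ 234 − j379 Ω

βl = 2π × 0.101 = 36.4°
tan(βl) = tan(36.4°) = 0.736
Z_in = Z_0·(Z_L + jZ_0·tanβl)/(Z_0 + jZ_L·tanβl)
     = 343·(1260 + j253)/(343 + j928)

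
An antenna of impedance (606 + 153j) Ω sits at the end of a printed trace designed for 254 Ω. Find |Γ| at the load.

Γ = (Z_L − Z_0)/(Z_L + Z_0) = (352 + j153)/(860 + j153)
|Γ| = 384/874

|Γ| ≈ 0.439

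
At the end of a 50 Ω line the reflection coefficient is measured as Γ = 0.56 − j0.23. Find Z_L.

Z_L = Z_0·(1 + Γ)/(1 − Γ) = 50·(1.56 − j0.23)/(0.44 + j0.23)

Z_L ≈ 128 − j93.3 Ω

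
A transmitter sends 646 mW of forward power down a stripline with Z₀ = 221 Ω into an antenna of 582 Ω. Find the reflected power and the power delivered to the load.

P_reflected ≈ 131 mW; P_delivered ≈ 515 mW

Γ = (582 − 221)/(582 + 221) = 0.45
|Γ|² = 0.202
P_refl = |Γ|²·P_inc = 131 mW, P_del = (1 − |Γ|²)·P_inc = 515 mW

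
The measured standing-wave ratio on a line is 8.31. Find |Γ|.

|Γ| = (S − 1)/(S + 1) = (8.31 − 1)/(8.31 + 1) = 7.31/9.31

|Γ| ≈ 0.785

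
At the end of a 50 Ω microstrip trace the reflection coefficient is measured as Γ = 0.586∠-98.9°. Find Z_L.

Z_L ≈ 21.5 − j38 Ω

Z_L = Z_0·(1 + Γ)/(1 − Γ) = 50·(0.909 − j0.579)/(1.09 + j0.579)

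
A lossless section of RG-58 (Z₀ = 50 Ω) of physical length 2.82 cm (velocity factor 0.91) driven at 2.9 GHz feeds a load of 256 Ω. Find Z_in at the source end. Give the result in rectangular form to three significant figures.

λ = v/f = 0.91·c / 2.9 GHz = 0.0941 m
βl = 2π·l/λ = 2π × 0.3 = 108°
tan(βl) = tan(108°) = -3.11
Z_in = Z_0·(Z_L + jZ_0·tanβl)/(Z_0 + jZ_L·tanβl)
     = 50·(256 − j155)/(50 − j795)

Z_in ≈ 10.7 + j15.4 Ω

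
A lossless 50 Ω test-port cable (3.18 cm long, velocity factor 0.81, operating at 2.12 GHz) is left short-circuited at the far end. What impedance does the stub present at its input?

λ = v/f = 0.81·c / 2.12 GHz = 0.115 m
βl = 2π·l/λ = 2π × 0.277 = 99.9°
tan(βl) = -5.74
For a short-circuited stub, Z_in = jZ_0·tan(βl)

Z_in ≈ −j287 Ω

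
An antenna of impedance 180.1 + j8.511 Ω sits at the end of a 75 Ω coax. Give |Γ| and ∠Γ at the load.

Γ = (Z_L − Z_0)/(Z_L + Z_0) = (105.1 + j8.511)/(255.1 + j8.511)
|Γ| = 105/255 = 0.413

Γ ≈ 0.413 ∠ 2.72°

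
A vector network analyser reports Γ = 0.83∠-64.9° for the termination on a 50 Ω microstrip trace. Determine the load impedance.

Z_L ≈ 15.8 − j76.3 Ω

Z_L = Z_0·(1 + Γ)/(1 − Γ) = 50·(1.35 − j0.752)/(0.648 + j0.752)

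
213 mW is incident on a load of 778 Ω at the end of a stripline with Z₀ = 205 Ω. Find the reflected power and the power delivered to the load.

Γ = (778 − 205)/(778 + 205) = 0.583
|Γ|² = 0.34
P_refl = |Γ|²·P_inc = 72.4 mW, P_del = (1 − |Γ|²)·P_inc = 141 mW

P_reflected ≈ 72.4 mW; P_delivered ≈ 141 mW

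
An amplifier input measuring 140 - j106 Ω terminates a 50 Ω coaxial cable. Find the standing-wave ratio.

Γ = (Z_L − Z_0)/(Z_L + Z_0) = (90 − j106)/(190 − j106)
|Γ| = 139/218 = 0.639
VSWR = (1 + |Γ|)/(1 − |Γ|) = 1.64/0.361

VSWR ≈ 4.54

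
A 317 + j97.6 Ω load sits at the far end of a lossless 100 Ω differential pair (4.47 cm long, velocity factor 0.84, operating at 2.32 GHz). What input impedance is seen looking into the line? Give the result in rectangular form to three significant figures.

λ = v/f = 0.84·c / 2.32 GHz = 0.109 m
βl = 2π·l/λ = 2π × 0.412 = 148°
tan(βl) = tan(148°) = -0.621
Z_in = Z_0·(Z_L + jZ_0·tanβl)/(Z_0 + jZ_L·tanβl)
     = 100·(317 + j35.5)/(161 − j197)

Z_in ≈ 68 + j105 Ω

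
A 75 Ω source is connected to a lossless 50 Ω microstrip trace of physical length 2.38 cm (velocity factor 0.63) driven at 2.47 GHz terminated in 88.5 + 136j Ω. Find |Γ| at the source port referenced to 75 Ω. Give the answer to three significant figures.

|Γ| ≈ 0.809

λ = v/f = 0.63·c / 2.47 GHz = 0.0765 m
βl = 2π·l/λ = 2π × 0.311 = 112°
tan(βl) = -2.48
Z_in = Z_0·(Z_L + jZ_0·tanβl)/(Z_0 + jZ_L·tanβl) = 7.98 + j6.08 Ω
Γ_s = (Z_in − Z_s)/(Z_in + Z_s) = (-67 + j6.08)/(83 + j6.08), |Γ_s| = 0.809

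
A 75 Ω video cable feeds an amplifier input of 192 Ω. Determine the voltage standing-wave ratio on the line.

VSWR ≈ 2.56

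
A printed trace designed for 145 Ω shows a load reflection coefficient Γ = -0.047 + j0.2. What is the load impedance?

Z_L ≈ 122 + j51 Ω

Z_L = Z_0·(1 + Γ)/(1 − Γ) = 145·(0.953 + j0.2)/(1.05 − j0.2)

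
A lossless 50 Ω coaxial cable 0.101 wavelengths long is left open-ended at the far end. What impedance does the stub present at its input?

Z_in ≈ −j67.9 Ω

βl = 2π × 0.101 = 36.4°
tan(βl) = 0.736
For an open-ended stub, Z_in = −jZ_0·cot(βl) = −jZ_0/tan(βl)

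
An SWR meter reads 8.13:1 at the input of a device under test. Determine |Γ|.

|Γ| ≈ 0.781

|Γ| = (S − 1)/(S + 1) = (8.13 − 1)/(8.13 + 1) = 7.13/9.13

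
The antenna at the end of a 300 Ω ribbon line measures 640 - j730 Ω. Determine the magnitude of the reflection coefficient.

Γ = (Z_L − Z_0)/(Z_L + Z_0) = (340 − j730)/(940 − j730)
|Γ| = 805/1190

|Γ| ≈ 0.677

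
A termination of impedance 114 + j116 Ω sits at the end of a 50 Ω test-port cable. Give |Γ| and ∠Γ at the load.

Γ = (Z_L − Z_0)/(Z_L + Z_0) = (64 + j116)/(164 + j116)
|Γ| = 132/201 = 0.66

Γ ≈ 0.66 ∠ 25.8°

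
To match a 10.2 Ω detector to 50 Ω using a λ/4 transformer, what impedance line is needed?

Z_qwt = √(Z_0·R_L) = √(50 × 10.2) = √510

Z_qwt ≈ 22.6 Ω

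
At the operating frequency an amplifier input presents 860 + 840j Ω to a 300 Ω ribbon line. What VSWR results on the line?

VSWR ≈ 5.78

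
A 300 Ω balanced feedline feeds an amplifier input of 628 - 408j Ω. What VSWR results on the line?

Γ = (Z_L − Z_0)/(Z_L + Z_0) = (328 − j408)/(928 − j408)
|Γ| = 523/1010 = 0.516
VSWR = (1 + |Γ|)/(1 − |Γ|) = 1.52/0.484

VSWR ≈ 3.14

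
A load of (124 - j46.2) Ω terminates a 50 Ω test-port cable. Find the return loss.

Γ = (74 − j46.2)/(174 − j46.2), |Γ| = 0.485
RL = −20·log₁₀|Γ| = −20·log₁₀(0.485)

RL ≈ 6.29 dB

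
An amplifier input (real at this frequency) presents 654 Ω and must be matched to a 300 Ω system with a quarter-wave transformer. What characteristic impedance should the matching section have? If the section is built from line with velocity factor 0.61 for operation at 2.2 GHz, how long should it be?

Z_qwt ≈ 443 Ω; length ≈ 2.08 cm

Z_qwt = √(Z_0·R_L) = √(300 × 654) = √196200
λ = 0.61·c/f = 0.0832 m, so l = λ/4 = 0.0208 m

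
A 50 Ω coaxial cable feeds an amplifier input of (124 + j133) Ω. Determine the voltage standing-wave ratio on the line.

VSWR ≈ 5.56

Γ = (Z_L − Z_0)/(Z_L + Z_0) = (74 + j133)/(174 + j133)
|Γ| = 152/219 = 0.695
VSWR = (1 + |Γ|)/(1 − |Γ|) = 1.69/0.305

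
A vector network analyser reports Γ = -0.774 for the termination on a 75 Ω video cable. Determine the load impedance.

Z_L ≈ 9.55 Ω

Z_L = Z_0·(1 + Γ)/(1 − Γ) = 75·(0.226)/(1.77)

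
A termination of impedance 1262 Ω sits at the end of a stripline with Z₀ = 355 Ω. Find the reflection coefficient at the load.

Γ = (Z_L − Z_0)/(Z_L + Z_0) = (1262 − 355)/(1262 + 355) = 907/1617

Γ = 0.561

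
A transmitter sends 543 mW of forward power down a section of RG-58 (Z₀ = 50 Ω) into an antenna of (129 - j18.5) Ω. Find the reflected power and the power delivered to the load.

P_reflected ≈ 110 mW; P_delivered ≈ 433 mW

|Γ| = |(79 − j18.5)/(179 − j18.5)| = 0.451
|Γ|² = 0.203
P_refl = |Γ|²·P_inc = 110 mW, P_del = (1 − |Γ|²)·P_inc = 433 mW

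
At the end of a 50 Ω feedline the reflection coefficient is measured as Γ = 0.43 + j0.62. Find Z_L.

Z_L = Z_0·(1 + Γ)/(1 − Γ) = 50·(1.43 + j0.62)/(0.57 − j0.62)

Z_L ≈ 30.4 + j87.4 Ω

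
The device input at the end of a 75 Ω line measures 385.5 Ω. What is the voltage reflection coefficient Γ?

Γ = 0.674

Γ = (Z_L − Z_0)/(Z_L + Z_0) = (385.5 − 75)/(385.5 + 75) = 310.5/460.5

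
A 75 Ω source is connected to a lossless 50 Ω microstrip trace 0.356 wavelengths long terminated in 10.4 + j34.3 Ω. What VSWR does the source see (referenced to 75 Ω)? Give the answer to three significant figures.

VSWR ≈ 10.2

βl = 2π × 0.356 = 128°
tan(βl) = -1.27
Z_in = Z_0·(Z_L + jZ_0·tanβl)/(Z_0 + jZ_L·tanβl) = 7.61 − j14.6 Ω
Γ_s = (Z_in − Z_s)/(Z_in + Z_s) = (-67.4 − j14.6)/(82.6 − j14.6), |Γ_s| = 0.822
VSWR = (1 + |Γ_s|)/(1 − |Γ_s|)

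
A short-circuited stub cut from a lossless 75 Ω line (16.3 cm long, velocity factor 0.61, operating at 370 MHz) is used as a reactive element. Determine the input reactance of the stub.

λ = v/f = 0.61·c / 370 MHz = 0.495 m
βl = 2π·l/λ = 2π × 0.33 = 119°
tan(βl) = -1.83
For a short-circuited stub, Z_in = jZ_0·tan(βl)

X_in ≈ -137 Ω (capacitive)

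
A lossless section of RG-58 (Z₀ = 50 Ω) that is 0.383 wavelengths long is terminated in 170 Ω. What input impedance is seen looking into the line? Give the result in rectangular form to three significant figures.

βl = 2π × 0.383 = 138°
tan(βl) = tan(138°) = -0.904
Z_in = Z_0·(Z_L + jZ_0·tanβl)/(Z_0 + jZ_L·tanβl)
     = 50·(170 − j45.2)/(50 − j154)

Z_in ≈ 29.6 + j45.7 Ω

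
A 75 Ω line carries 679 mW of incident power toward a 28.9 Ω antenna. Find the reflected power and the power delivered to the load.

P_reflected ≈ 134 mW; P_delivered ≈ 545 mW

Γ = (28.9 − 75)/(28.9 + 75) = -0.444
|Γ|² = 0.197
P_refl = |Γ|²·P_inc = 134 mW, P_del = (1 − |Γ|²)·P_inc = 545 mW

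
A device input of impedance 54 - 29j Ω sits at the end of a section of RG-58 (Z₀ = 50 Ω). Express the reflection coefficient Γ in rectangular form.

Γ = (Z_L − Z_0)/(Z_L + Z_0) = (4 − j29)/(104 − j29)

Γ ≈ 0.108 − j0.249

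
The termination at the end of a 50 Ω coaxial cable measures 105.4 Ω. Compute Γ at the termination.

Γ = (Z_L − Z_0)/(Z_L + Z_0) = (105.4 − 50)/(105.4 + 50) = 55.4/155.4

Γ = 0.356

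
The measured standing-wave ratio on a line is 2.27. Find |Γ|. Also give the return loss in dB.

|Γ| = (S − 1)/(S + 1) = (2.27 − 1)/(2.27 + 1) = 1.27/3.27
RL = −20·log₁₀|Γ| = −20·log₁₀(0.388)

|Γ| ≈ 0.388; return loss ≈ 8.21 dB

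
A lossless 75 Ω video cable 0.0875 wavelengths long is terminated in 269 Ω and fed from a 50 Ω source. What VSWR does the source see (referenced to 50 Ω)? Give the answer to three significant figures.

VSWR ≈ 4.6

βl = 2π × 0.0875 = 31.5°
tan(βl) = 0.613
Z_in = Z_0·(Z_L + jZ_0·tanβl)/(Z_0 + jZ_L·tanβl) = 63.5 − j93.5 Ω
Γ_s = (Z_in − Z_s)/(Z_in + Z_s) = (13.5 − j93.5)/(113 − j93.5), |Γ_s| = 0.643
VSWR = (1 + |Γ_s|)/(1 − |Γ_s|)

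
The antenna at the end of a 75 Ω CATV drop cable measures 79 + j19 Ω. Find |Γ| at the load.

|Γ| ≈ 0.125

Γ = (Z_L − Z_0)/(Z_L + Z_0) = (4 + j19)/(154 + j19)
|Γ| = 19.4/155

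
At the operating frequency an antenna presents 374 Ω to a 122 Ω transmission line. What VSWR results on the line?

Γ = (374 − 122)/(374 + 122) = 0.508
VSWR = (1 + 0.508)/(1 − 0.508)

VSWR ≈ 3.07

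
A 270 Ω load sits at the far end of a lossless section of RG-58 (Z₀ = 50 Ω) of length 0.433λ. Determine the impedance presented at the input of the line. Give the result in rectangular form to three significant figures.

βl = 2π × 0.433 = 156°
tan(βl) = tan(156°) = -0.448
Z_in = Z_0·(Z_L + jZ_0·tanβl)/(Z_0 + jZ_L·tanβl)
     = 50·(270 − j22.4)/(50 − j121)

Z_in ≈ 47.3 + j92.1 Ω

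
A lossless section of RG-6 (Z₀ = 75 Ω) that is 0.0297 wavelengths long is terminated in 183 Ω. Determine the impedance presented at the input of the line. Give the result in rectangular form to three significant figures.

Z_in ≈ 156 − j57.9 Ω

βl = 2π × 0.0297 = 10.7°
tan(βl) = tan(10.7°) = 0.189
Z_in = Z_0·(Z_L + jZ_0·tanβl)/(Z_0 + jZ_L·tanβl)
     = 75·(183 + j14.2)/(75 + j34.6)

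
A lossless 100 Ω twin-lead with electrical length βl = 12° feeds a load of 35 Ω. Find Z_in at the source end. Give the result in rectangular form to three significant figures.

tan(βl) = tan(12°) = 0.213
Z_in = Z_0·(Z_L + jZ_0·tanβl)/(Z_0 + jZ_L·tanβl)
     = 100·(35 + j21.3)/(100 + j7.44)

Z_in ≈ 36.4 + j18.5 Ω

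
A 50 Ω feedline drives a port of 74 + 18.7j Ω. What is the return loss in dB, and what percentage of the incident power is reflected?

Γ = (24 + j18.7)/(124 + j18.7), |Γ| = 0.243
RL = −20·log₁₀(0.243) = 12.3 dB
P_refl/P_inc = |Γ|² = 0.0589

RL ≈ 12.3 dB; 5.89% of incident power reflected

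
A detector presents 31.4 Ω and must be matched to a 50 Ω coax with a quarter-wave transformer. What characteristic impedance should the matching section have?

Z_qwt ≈ 39.6 Ω

Z_qwt = √(Z_0·R_L) = √(50 × 31.4) = √1570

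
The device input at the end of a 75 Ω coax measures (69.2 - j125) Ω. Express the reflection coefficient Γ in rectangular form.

Γ ≈ 0.406 − j0.515

Γ = (Z_L − Z_0)/(Z_L + Z_0) = (-5.8 − j125)/(144.2 − j125)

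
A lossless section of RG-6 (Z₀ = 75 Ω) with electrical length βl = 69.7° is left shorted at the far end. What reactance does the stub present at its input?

tan(βl) = 2.7
For a shorted stub, Z_in = jZ_0·tan(βl)

X_in ≈ 203 Ω (inductive)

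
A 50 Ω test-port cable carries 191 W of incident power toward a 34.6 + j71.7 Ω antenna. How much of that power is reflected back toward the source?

P_reflected ≈ 83.5 W

|Γ| = |(-15.4 + j71.7)/(84.6 + j71.7)| = 0.661
|Γ|² = 0.437
P_refl = |Γ|²·P_inc = 83.5 W, P_del = (1 − |Γ|²)·P_inc = 107 W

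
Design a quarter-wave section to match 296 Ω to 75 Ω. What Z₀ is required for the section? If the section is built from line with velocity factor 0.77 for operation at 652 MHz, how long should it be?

Z_qwt = √(Z_0·R_L) = √(75 × 296) = √22200
λ = 0.77·c/f = 0.354 m, so l = λ/4 = 0.0886 m

Z_qwt ≈ 149 Ω; length ≈ 8.86 cm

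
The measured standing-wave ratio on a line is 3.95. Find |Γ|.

|Γ| = (S − 1)/(S + 1) = (3.95 − 1)/(3.95 + 1) = 2.95/4.95

|Γ| ≈ 0.596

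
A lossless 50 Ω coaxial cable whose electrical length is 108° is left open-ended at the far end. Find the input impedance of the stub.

Z_in ≈ +j16.2 Ω

tan(βl) = -3.08
For an open-ended stub, Z_in = −jZ_0·cot(βl) = −jZ_0/tan(βl)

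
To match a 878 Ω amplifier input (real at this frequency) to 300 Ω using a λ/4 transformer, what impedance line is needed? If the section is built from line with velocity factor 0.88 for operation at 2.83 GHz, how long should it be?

Z_qwt ≈ 513 Ω; length ≈ 2.33 cm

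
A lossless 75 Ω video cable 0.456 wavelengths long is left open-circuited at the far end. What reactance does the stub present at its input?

βl = 2π × 0.456 = 164°
tan(βl) = -0.284
For an open-circuited stub, Z_in = −jZ_0·cot(βl) = −jZ_0/tan(βl)

X_in ≈ 264 Ω (inductive)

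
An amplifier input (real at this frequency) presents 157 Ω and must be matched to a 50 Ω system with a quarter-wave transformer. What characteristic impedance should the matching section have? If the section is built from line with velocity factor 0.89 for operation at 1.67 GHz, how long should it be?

Z_qwt = √(Z_0·R_L) = √(50 × 157) = √7850
λ = 0.89·c/f = 0.16 m, so l = λ/4 = 0.04 m

Z_qwt ≈ 88.6 Ω; length ≈ 4 cm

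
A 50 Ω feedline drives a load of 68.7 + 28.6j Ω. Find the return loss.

Γ = (18.7 + j28.6)/(118.7 + j28.6), |Γ| = 0.28
RL = −20·log₁₀|Γ| = −20·log₁₀(0.28)

RL ≈ 11.1 dB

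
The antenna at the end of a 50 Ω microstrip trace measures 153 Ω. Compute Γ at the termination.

Γ = 0.507

Γ = (Z_L − Z_0)/(Z_L + Z_0) = (153 − 50)/(153 + 50) = 103/203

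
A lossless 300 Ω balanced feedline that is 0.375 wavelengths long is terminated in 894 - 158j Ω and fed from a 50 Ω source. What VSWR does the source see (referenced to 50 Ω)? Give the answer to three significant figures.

βl = 2π × 0.375 = 135°
tan(βl) = -1
Z_in = Z_0·(Z_L + jZ_0·tanβl)/(Z_0 + jZ_L·tanβl) = 196 + j269 Ω
Γ_s = (Z_in − Z_s)/(Z_in + Z_s) = (146 + j269)/(246 + j269), |Γ_s| = 0.839
VSWR = (1 + |Γ_s|)/(1 − |Γ_s|)

VSWR ≈ 11.5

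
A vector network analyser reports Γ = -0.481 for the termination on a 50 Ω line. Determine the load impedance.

Z_L ≈ 17.5 Ω

Z_L = Z_0·(1 + Γ)/(1 − Γ) = 50·(0.519)/(1.48)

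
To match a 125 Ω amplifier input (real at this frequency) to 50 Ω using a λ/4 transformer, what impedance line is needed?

Z_qwt ≈ 79.1 Ω

Z_qwt = √(Z_0·R_L) = √(50 × 125) = √6250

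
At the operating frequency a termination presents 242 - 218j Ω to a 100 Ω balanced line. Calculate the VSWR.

VSWR ≈ 4.58

Γ = (Z_L − Z_0)/(Z_L + Z_0) = (142 − j218)/(342 − j218)
|Γ| = 260/406 = 0.641
VSWR = (1 + |Γ|)/(1 − |Γ|) = 1.64/0.359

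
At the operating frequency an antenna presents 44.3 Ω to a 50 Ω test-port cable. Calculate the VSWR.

VSWR ≈ 1.13

For a purely resistive load, VSWR = R_L/Z_0 or Z_0/R_L (whichever > 1) = 50/44.3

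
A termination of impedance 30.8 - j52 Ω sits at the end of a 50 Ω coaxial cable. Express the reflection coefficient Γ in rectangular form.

Γ ≈ 0.125 − j0.563

Γ = (Z_L − Z_0)/(Z_L + Z_0) = (-19.2 − j52)/(80.8 − j52)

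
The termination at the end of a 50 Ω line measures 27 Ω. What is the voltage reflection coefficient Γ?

Γ = -0.299

Γ = (Z_L − Z_0)/(Z_L + Z_0) = (27 − 50)/(27 + 50) = -23/77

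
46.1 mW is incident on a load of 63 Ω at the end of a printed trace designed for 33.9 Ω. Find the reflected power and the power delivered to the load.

P_reflected ≈ 4.16 mW; P_delivered ≈ 41.9 mW

Γ = (63 − 33.9)/(63 + 33.9) = 0.3
|Γ|² = 0.0902
P_refl = |Γ|²·P_inc = 4.16 mW, P_del = (1 − |Γ|²)·P_inc = 41.9 mW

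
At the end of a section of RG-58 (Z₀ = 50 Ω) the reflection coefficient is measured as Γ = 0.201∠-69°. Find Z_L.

Z_L = Z_0·(1 + Γ)/(1 − Γ) = 50·(1.07 − j0.188)/(0.928 + j0.188)

Z_L ≈ 53.5 − j20.9 Ω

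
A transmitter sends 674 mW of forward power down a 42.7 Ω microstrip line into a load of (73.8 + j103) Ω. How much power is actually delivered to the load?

|Γ| = |(31.1 + j103)/(116.5 + j103)| = 0.692
|Γ|² = 0.479
P_refl = |Γ|²·P_inc = 323 mW, P_del = (1 − |Γ|²)·P_inc = 351 mW

P_delivered ≈ 351 mW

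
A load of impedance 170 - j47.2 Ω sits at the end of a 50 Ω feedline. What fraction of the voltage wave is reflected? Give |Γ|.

|Γ| ≈ 0.573

Γ = (Z_L − Z_0)/(Z_L + Z_0) = (120 − j47.2)/(220 − j47.2)
|Γ| = 129/225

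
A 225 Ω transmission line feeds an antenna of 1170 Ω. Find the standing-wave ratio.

VSWR ≈ 5.2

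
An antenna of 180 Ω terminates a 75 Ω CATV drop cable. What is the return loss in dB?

Γ = (180 − 75)/(180 + 75) = 0.412
RL = −20·log₁₀|Γ| = −20·log₁₀(0.412)

RL ≈ 7.71 dB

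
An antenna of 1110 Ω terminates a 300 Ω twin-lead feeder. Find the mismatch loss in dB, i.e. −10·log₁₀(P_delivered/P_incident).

Γ = (1110 − 300)/(1110 + 300) = 0.574
|Γ|² = 0.33, so P_del/P_inc = 1 − |Γ|² = 0.67
ML = −10·log₁₀(1 − |Γ|²)

mismatch loss ≈ 1.74 dB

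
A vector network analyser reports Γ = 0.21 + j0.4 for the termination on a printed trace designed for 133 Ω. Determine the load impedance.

Z_L = Z_0·(1 + Γ)/(1 − Γ) = 133·(1.21 + j0.4)/(0.79 − j0.4)

Z_L ≈ 135 + j136 Ω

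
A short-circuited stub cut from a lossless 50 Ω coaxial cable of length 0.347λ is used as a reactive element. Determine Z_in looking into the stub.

Z_in ≈ −j71.6 Ω

βl = 2π × 0.347 = 125°
tan(βl) = -1.43
For a short-circuited stub, Z_in = jZ_0·tan(βl)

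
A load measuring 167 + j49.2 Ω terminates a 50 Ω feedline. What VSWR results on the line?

VSWR ≈ 3.66

Γ = (Z_L − Z_0)/(Z_L + Z_0) = (117 + j49.2)/(217 + j49.2)
|Γ| = 127/223 = 0.57
VSWR = (1 + |Γ|)/(1 − |Γ|) = 1.57/0.43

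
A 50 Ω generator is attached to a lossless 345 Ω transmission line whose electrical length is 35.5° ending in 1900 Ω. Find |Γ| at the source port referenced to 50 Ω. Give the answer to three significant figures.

tan(βl) = 0.713
Z_in = Z_0·(Z_L + jZ_0·tanβl)/(Z_0 + jZ_L·tanβl) = 174 − j439 Ω
Γ_s = (Z_in − Z_s)/(Z_in + Z_s) = (124 − j439)/(224 − j439), |Γ_s| = 0.926

|Γ| ≈ 0.926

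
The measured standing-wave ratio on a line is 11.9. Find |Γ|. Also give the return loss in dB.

|Γ| = (S − 1)/(S + 1) = (11.9 − 1)/(11.9 + 1) = 10.9/12.9
RL = −20·log₁₀|Γ| = −20·log₁₀(0.845)

|Γ| ≈ 0.845; return loss ≈ 1.46 dB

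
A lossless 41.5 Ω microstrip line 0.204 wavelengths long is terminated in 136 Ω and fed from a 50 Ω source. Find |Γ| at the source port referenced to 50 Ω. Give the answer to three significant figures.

βl = 2π × 0.204 = 73.4°
tan(βl) = 3.36
Z_in = Z_0·(Z_L + jZ_0·tanβl)/(Z_0 + jZ_L·tanβl) = 13.7 − j11.1 Ω
Γ_s = (Z_in − Z_s)/(Z_in + Z_s) = (-36.3 − j11.1)/(63.7 − j11.1), |Γ_s| = 0.588

|Γ| ≈ 0.588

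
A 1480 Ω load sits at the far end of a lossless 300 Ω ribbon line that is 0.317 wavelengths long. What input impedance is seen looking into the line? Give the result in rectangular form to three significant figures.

βl = 2π × 0.317 = 114°
tan(βl) = tan(114°) = -2.23
Z_in = Z_0·(Z_L + jZ_0·tanβl)/(Z_0 + jZ_L·tanβl)
     = 300·(1480 − j670)/(300 − j3310)

Z_in ≈ 72.4 + j128 Ω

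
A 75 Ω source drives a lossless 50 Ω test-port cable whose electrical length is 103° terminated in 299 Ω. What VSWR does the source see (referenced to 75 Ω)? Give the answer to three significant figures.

VSWR ≈ 8.72

tan(βl) = -4.33
Z_in = Z_0·(Z_L + jZ_0·tanβl)/(Z_0 + jZ_L·tanβl) = 8.79 + j11.2 Ω
Γ_s = (Z_in − Z_s)/(Z_in + Z_s) = (-66.2 + j11.2)/(83.8 + j11.2), |Γ_s| = 0.794
VSWR = (1 + |Γ_s|)/(1 − |Γ_s|)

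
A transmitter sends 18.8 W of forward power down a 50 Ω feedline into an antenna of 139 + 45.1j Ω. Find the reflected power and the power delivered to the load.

|Γ| = |(89 + j45.1)/(189 + j45.1)| = 0.513
|Γ|² = 0.264
P_refl = |Γ|²·P_inc = 4.96 W, P_del = (1 − |Γ|²)·P_inc = 13.8 W

P_reflected ≈ 4.96 W; P_delivered ≈ 13.8 W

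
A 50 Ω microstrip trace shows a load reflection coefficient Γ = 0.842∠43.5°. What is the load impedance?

Z_L = Z_0·(1 + Γ)/(1 − Γ) = 50·(1.61 + j0.58)/(0.389 − j0.58)

Z_L ≈ 29.9 + j119 Ω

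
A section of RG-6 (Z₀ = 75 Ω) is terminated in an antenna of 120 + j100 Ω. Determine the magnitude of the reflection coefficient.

Γ = (Z_L − Z_0)/(Z_L + Z_0) = (45 + j100)/(195 + j100)
|Γ| = 110/219

|Γ| ≈ 0.5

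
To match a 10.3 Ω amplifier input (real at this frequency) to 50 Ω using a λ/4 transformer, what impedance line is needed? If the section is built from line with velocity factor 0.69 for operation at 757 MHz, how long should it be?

Z_qwt = √(Z_0·R_L) = √(50 × 10.3) = √515
λ = 0.69·c/f = 0.273 m, so l = λ/4 = 0.0684 m

Z_qwt ≈ 22.7 Ω; length ≈ 6.84 cm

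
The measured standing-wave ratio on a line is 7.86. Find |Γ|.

|Γ| = (S − 1)/(S + 1) = (7.86 − 1)/(7.86 + 1) = 6.86/8.86

|Γ| ≈ 0.774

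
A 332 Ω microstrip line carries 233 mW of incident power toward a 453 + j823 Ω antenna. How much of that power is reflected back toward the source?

|Γ| = |(121 + j823)/(785 + j823)| = 0.731
|Γ|² = 0.535
P_refl = |Γ|²·P_inc = 125 mW, P_del = (1 − |Γ|²)·P_inc = 108 mW

P_reflected ≈ 125 mW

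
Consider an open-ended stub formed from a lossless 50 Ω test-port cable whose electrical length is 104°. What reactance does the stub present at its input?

tan(βl) = -4.01
For an open-ended stub, Z_in = −jZ_0·cot(βl) = −jZ_0/tan(βl)

X_in ≈ 12.5 Ω (inductive)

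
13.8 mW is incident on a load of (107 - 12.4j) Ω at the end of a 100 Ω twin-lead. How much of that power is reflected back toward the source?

P_reflected ≈ 0.0651 mW

|Γ| = |(7 − j12.4)/(207 − j12.4)| = 0.0687
|Γ|² = 0.00472
P_refl = |Γ|²·P_inc = 0.0651 mW, P_del = (1 − |Γ|²)·P_inc = 13.7 mW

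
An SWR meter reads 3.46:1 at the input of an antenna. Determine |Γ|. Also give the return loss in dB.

|Γ| = (S − 1)/(S + 1) = (3.46 − 1)/(3.46 + 1) = 2.46/4.46
RL = −20·log₁₀|Γ| = −20·log₁₀(0.552)

|Γ| ≈ 0.552; return loss ≈ 5.17 dB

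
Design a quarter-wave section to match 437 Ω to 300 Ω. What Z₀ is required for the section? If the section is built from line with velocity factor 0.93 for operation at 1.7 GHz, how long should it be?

Z_qwt = √(Z_0·R_L) = √(300 × 437) = √131100
λ = 0.93·c/f = 0.164 m, so l = λ/4 = 0.041 m

Z_qwt ≈ 362 Ω; length ≈ 4.1 cm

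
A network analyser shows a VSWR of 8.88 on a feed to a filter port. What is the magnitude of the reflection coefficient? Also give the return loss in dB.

|Γ| = (S − 1)/(S + 1) = (8.88 − 1)/(8.88 + 1) = 7.88/9.88
RL = −20·log₁₀|Γ| = −20·log₁₀(0.798)

|Γ| ≈ 0.798; return loss ≈ 1.96 dB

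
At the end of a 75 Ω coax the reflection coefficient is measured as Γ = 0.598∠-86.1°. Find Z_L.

Z_L = Z_0·(1 + Γ)/(1 − Γ) = 75·(1.04 − j0.597)/(0.959 + j0.597)

Z_L ≈ 37.8 − j70.1 Ω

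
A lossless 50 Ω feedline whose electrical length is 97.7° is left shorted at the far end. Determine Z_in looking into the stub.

Z_in ≈ −j370 Ω

tan(βl) = -7.4
For a shorted stub, Z_in = jZ_0·tan(βl)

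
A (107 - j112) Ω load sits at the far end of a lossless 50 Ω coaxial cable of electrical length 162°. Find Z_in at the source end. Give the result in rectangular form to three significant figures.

tan(βl) = tan(162°) = -0.325
Z_in = Z_0·(Z_L + jZ_0·tanβl)/(Z_0 + jZ_L·tanβl)
     = 50·(107 − j128)/(13.6 − j34.8)

Z_in ≈ 212 + j70.8 Ω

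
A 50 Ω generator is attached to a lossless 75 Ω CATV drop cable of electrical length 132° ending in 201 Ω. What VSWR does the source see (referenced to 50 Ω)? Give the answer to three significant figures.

tan(βl) = -1.11
Z_in = Z_0·(Z_L + jZ_0·tanβl)/(Z_0 + jZ_L·tanβl) = 45.5 + j52.2 Ω
Γ_s = (Z_in − Z_s)/(Z_in + Z_s) = (-4.47 + j52.2)/(95.5 + j52.2), |Γ_s| = 0.481
VSWR = (1 + |Γ_s|)/(1 − |Γ_s|)

VSWR ≈ 2.86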